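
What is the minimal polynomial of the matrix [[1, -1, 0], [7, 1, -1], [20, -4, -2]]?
The characteristic polynomial factors as x^3. The minimal polynomial is ∏(x - λ)^{k_λ} where k_λ is the size of the largest Jordan block at λ.

For λ = 0: rank(A) = 2, and the largest Jordan block has size 3 (the smallest k with rank(A^k) = rank(A^(k+1))).

So m_A(x) = x^3.

m_A(x) = x^3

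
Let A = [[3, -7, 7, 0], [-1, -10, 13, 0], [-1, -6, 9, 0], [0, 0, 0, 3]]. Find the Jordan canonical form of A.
The characteristic polynomial is det(xI - A) = (x - 3)^3(x + 4), so the eigenvalues are -4 (algebraic multiplicity 1), 3 (algebraic multiplicity 3).

For λ = -4: algebraic multiplicity 1 gives one 1×1 block.

For λ = 3: rank(A - 3I) = 2, rank((A - 3I)^2) = 1. The eigenspace has dimension 4 - 2 = 2, so there are 2 Jordan blocks; the rank sequence gives block sizes [2, 1].

Assembling the blocks gives the Jordan form J above.

J = [[-4, 0, 0, 0], [0, 3, 1, 0], [0, 0, 3, 0], [0, 0, 0, 3]]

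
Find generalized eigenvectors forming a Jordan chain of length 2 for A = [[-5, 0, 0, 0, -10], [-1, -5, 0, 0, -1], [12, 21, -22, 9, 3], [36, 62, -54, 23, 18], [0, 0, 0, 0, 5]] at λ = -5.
v_1 = [[1, 1, -3, -9, 0]]^T, v_2 = [[0, -1, 3, 8, 0]]^T

We seek v_1 ∈ ker((A + 5I)^2) \ ker(A + 5I), then set v_{i+1} = (A + 5I) v_i.

One such chain is v_1 = [[1, 1, -3, -9, 0]]^T, v_2 = [[0, -1, 3, 8, 0]]^T. Check: (A + 5I) v_2 = [[0, 0, 0, 0, 0]]^T = 0.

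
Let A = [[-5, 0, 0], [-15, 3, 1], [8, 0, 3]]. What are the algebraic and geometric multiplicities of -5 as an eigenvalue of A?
algebraic multiplicity 1, geometric multiplicity 1

The characteristic polynomial is (x - 3)^2(x + 5), so the factor x + 5 appears with exponent 1: the algebraic multiplicity is 1.

rank(A + 5I) = 2, so the eigenspace has dimension 3 - 2 = 1: the geometric multiplicity is 1.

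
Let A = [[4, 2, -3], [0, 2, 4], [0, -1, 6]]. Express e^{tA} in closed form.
e^{tA} = [[e^{4*t}, t*(4 - t)*e^{4*t}/2, t*(t - 3)*e^{4*t}], [0, (1 - 2*t)*e^{4*t}, 4*t*e^{4*t}], [0, -t*e^{4*t}, (2*t + 1)*e^{4*t}]]

A has Jordan form J = [[4, 1, 0], [0, 4, 1], [0, 0, 4]] with A = PJP^{-1}, so e^{tA} = P e^{tJ} P^{-1}.

For a Jordan block J_k(λ), e^{tJ_k(λ)} = e^{λt} · (I + tN + t^2 N^2/2! + ... + t^{k-1} N^{k-1}/(k-1)!) where N is the nilpotent superdiagonal part.

Assembling the blocks and conjugating back gives the entries of e^{tA} as shown above.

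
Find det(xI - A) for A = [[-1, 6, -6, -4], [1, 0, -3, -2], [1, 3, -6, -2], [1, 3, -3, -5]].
xI - A = [[x + 1, -6, 6, 4], [-1, x, 3, 2], [-1, -3, x + 6, 2], [-1, -3, 3, x + 5]].

Expanding det(xI - A) along the first row:
det(xI - A) = + (x + 1)·det([[x, 3, 2], [-3, x + 6, 2], [-3, 3, x + 5]]) - (-6)·det([[-1, 3, 2], [-1, x + 6, 2], [-1, 3, x + 5]]) + (6)·det([[-1, x, 2], [-1, -3, 2], [-1, -3, x + 5]]) - (4)·det([[-1, x, 3], [-1, -3, x + 6], [-1, -3, 3]]).

Evaluating gives χ_A(x) = x^4 + 12x^3 + 54x^2 + 108x + 81 = (x + 3)^4.

χ_A(x) = (x + 3)^4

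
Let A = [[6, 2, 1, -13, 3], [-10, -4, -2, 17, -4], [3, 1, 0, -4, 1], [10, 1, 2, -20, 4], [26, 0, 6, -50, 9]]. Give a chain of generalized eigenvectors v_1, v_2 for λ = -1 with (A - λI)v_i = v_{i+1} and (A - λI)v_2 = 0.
v_1 = [[2, -1, 0, 1, 0]]^T, v_2 = [[-1, 0, 1, 0, 2]]^T

We seek v_1 ∈ ker((A + I)^2) \ ker(A + I), then set v_{i+1} = (A + I) v_i.

One such chain is v_1 = [[2, -1, 0, 1, 0]]^T, v_2 = [[-1, 0, 1, 0, 2]]^T. Check: (A + I) v_2 = [[0, 0, 0, 0, 0]]^T = 0.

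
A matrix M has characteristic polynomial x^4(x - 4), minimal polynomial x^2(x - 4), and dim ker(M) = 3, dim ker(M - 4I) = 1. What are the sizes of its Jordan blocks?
Jordan blocks: (0, 2), (0, 1), (0, 1), (4, 1)

λ = 0: algebraic multiplicity 4 (exponent in χ_M), largest block size 2 (exponent in m_M), 3 blocks (geometric multiplicity). These force block sizes [2, 1, 1].
λ = 4: algebraic multiplicity 1 (exponent in χ_M), largest block size 1 (exponent in m_M), 1 block (geometric multiplicity). This forces block sizes [1].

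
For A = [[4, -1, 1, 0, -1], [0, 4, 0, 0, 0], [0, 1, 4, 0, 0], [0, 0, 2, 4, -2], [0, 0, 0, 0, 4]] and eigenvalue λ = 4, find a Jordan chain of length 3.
We seek v_1 ∈ ker((A - 4I)^3) \ ker((A - 4I)^2), then set v_{i+1} = (A - 4I) v_i.

One such chain is v_1 = [[0, 1, 1, 0, 0]]^T, v_2 = [[0, 0, 1, 2, 0]]^T, v_3 = [[1, 0, 0, 2, 0]]^T. Check: (A - 4I) v_3 = [[0, 0, 0, 0, 0]]^T = 0.

v_1 = [[0, 1, 1, 0, 0]]^T, v_2 = [[0, 0, 1, 2, 0]]^T, v_3 = [[1, 0, 0, 2, 0]]^T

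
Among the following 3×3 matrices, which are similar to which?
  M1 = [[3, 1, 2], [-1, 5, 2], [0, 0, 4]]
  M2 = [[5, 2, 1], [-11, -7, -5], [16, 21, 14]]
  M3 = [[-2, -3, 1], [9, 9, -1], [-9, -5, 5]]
Characteristic polynomials: χ_{M1} = (x - 4)^3, χ_{M2} = (x - 4)^3, χ_{M3} = (x - 4)^3.

{M1}: invariant factors x - 4, (x - 4)^2.

{M2, M3}: invariant factors (x - 4)^3.

Matrices are similar if and only if their invariant-factor lists agree; the partition into similarity classes is {M1}, {M2, M3}.

2 classes: {M1}, {M2, M3}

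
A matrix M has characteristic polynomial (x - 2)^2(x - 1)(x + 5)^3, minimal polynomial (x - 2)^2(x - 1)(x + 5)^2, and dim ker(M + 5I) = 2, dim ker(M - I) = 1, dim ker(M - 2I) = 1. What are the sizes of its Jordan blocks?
λ = -5: algebraic multiplicity 3 (exponent in χ_M), largest block size 2 (exponent in m_M), 2 blocks (geometric multiplicity). These force block sizes [2, 1].
λ = 1: algebraic multiplicity 1 (exponent in χ_M), largest block size 1 (exponent in m_M), 1 block (geometric multiplicity). This forces block sizes [1].
λ = 2: algebraic multiplicity 2 (exponent in χ_M), largest block size 2 (exponent in m_M), 1 block (geometric multiplicity). This forces block sizes [2].

Jordan blocks: (-5, 2), (-5, 1), (1, 1), (2, 2)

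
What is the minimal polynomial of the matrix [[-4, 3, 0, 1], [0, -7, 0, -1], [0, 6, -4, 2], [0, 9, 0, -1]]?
The characteristic polynomial factors as (x + 4)^4. The minimal polynomial is ∏(x - λ)^{k_λ} where k_λ is the size of the largest Jordan block at λ.

For λ = -4: rank(A + 4I) = 1, and the largest Jordan block has size 2 (the smallest k with rank((A + 4I)^k) = rank((A + 4I)^(k+1))).

So m_A(x) = (x + 4)^2.

m_A(x) = (x + 4)^2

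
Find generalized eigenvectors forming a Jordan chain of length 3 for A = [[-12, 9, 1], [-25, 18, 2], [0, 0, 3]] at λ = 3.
v_1 = [[0, 0, 1]]^T, v_2 = [[1, 2, 0]]^T, v_3 = [[3, 5, 0]]^T

We seek v_1 ∈ ker((A - 3I)^3) \ ker((A - 3I)^2), then set v_{i+1} = (A - 3I) v_i.

One such chain is v_1 = [[0, 0, 1]]^T, v_2 = [[1, 2, 0]]^T, v_3 = [[3, 5, 0]]^T. Check: (A - 3I) v_3 = [[0, 0, 0]]^T = 0.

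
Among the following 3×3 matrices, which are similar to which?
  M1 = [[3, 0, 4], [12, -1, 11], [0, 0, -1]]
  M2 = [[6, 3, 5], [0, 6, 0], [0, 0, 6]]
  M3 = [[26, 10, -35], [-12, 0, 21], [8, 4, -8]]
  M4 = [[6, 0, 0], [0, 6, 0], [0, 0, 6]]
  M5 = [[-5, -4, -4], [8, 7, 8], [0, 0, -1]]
4 classes: {M1}, {M2, M3}, {M4}, {M5}

Characteristic polynomials: χ_{M1} = (x - 3)(x + 1)^2, χ_{M2} = (x - 6)^3, χ_{M3} = (x - 6)^3, χ_{M4} = (x - 6)^3, χ_{M5} = (x - 3)(x + 1)^2.

{M1}: invariant factors (x - 3)(x + 1)^2.

{M2, M3}: invariant factors x - 6, (x - 6)^2.

{M4}: invariant factors x - 6, x - 6, x - 6.

{M5}: invariant factors x + 1, (x - 3)(x + 1).

Matrices are similar if and only if their invariant-factor lists agree; the partition into similarity classes is {M1}, {M2, M3}, {M4}, {M5}.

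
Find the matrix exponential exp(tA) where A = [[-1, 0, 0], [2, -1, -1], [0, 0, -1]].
e^{tA} = [[e^{-t}, 0, 0], [2*t*e^{-t}, e^{-t}, -t*e^{-t}], [0, 0, e^{-t}]]

A has Jordan form J = [[-1, 1, 0], [0, -1, 0], [0, 0, -1]] with A = PJP^{-1}, so e^{tA} = P e^{tJ} P^{-1}.

For a Jordan block J_k(λ), e^{tJ_k(λ)} = e^{λt} · (I + tN + t^2 N^2/2! + ... + t^{k-1} N^{k-1}/(k-1)!) where N is the nilpotent superdiagonal part.

Assembling the blocks and conjugating back gives the entries of e^{tA} as shown above.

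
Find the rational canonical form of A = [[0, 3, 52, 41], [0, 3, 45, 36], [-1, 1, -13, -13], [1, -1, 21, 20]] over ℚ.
R = [[3, 0, 0, 0], [0, 0, 0, 9], [0, 1, 0, -15], [0, 0, 1, 7]]

The invariant factors of A (the non-unit diagonal entries of the Smith normal form of xI - A over ℚ[x]) are x - 3, (x - 3)^2(x - 1), each dividing the next. The characteristic polynomial is their product, (x - 3)^3(x - 1).

The rational canonical form is the block-diagonal matrix of companion matrices C(f_i):
R = [[3, 0, 0, 0], [0, 0, 0, 9], [0, 1, 0, -15], [0, 0, 1, 7]].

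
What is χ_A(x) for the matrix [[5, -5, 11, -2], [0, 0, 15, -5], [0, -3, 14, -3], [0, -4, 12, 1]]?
xI - A = [[x - 5, 5, -11, 2], [0, x, -15, 5], [0, 3, x - 14, 3], [0, 4, -12, x - 1]].

Expanding det(xI - A) along the first row:
det(xI - A) = + (x - 5)·det([[x, -15, 5], [3, x - 14, 3], [4, -12, x - 1]]) - (5)·det([[0, -15, 5], [0, x - 14, 3], [0, -12, x - 1]]) + (-11)·det([[0, x, 5], [0, 3, 3], [0, 4, x - 1]]) - (2)·det([[0, x, -15], [0, 3, x - 14], [0, 4, -12]]).

Evaluating gives χ_A(x) = x^4 - 20x^3 + 150x^2 - 500x + 625 = (x - 5)^4.

χ_A(x) = (x - 5)^4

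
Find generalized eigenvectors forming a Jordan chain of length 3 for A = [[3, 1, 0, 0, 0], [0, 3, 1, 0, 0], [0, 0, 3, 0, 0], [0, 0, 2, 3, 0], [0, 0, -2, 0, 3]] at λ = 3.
v_1 = [[1, 0, 1, 1, -1]]^T, v_2 = [[0, 1, 0, 2, -2]]^T, v_3 = [[1, 0, 0, 0, 0]]^T

We seek v_1 ∈ ker((A - 3I)^3) \ ker((A - 3I)^2), then set v_{i+1} = (A - 3I) v_i.

One such chain is v_1 = [[1, 0, 1, 1, -1]]^T, v_2 = [[0, 1, 0, 2, -2]]^T, v_3 = [[1, 0, 0, 0, 0]]^T. Check: (A - 3I) v_3 = [[0, 0, 0, 0, 0]]^T = 0.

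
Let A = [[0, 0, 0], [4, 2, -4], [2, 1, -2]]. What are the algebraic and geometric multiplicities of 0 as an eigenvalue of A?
The characteristic polynomial is x^3, so the factor x appears with exponent 3: the algebraic multiplicity is 3.

rank(A) = 1, so the eigenspace has dimension 3 - 1 = 2: the geometric multiplicity is 2.

Since 2 < 3, A is not diagonalizable.

algebraic multiplicity 3, geometric multiplicity 2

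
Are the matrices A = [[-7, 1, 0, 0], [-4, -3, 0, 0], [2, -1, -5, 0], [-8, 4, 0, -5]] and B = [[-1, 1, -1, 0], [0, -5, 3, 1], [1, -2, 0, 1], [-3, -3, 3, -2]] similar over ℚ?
trace(A) = -20 but trace(B) = -8. The trace is a similarity invariant, so A and B are not similar.

No.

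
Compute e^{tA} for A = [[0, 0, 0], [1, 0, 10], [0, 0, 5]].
e^{tA} = [[1, 0, 0], [t, 1, 2*e^{5*t} - 2], [0, 0, e^{5*t}]]

A has Jordan form J = [[0, 1, 0], [0, 0, 0], [0, 0, 5]] with A = PJP^{-1}, so e^{tA} = P e^{tJ} P^{-1}.

For a Jordan block J_k(λ), e^{tJ_k(λ)} = e^{λt} · (I + tN + t^2 N^2/2! + ... + t^{k-1} N^{k-1}/(k-1)!) where N is the nilpotent superdiagonal part.

Assembling the blocks and conjugating back gives the entries of e^{tA} as shown above.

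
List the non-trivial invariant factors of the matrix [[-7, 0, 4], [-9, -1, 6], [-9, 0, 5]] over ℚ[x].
x + 1, (x + 1)^2

The Jordan structure of A has elementary divisors (x + 1)^2, (x + 1). Arranging the block sizes at each eigenvalue in decreasing order and taking row products gives the invariant factors.

Invariant factors (smallest first, each dividing the next): x + 1, (x + 1)^2.

Check: the last factor (x + 1)^2 is the minimal polynomial, and the product (x + 1)^3 is the characteristic polynomial.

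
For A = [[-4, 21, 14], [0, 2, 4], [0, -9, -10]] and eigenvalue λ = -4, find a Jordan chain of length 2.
v_1 = [[10, 3, -4]]^T, v_2 = [[7, 2, -3]]^T

We seek v_1 ∈ ker((A + 4I)^2) \ ker(A + 4I), then set v_{i+1} = (A + 4I) v_i.

One such chain is v_1 = [[10, 3, -4]]^T, v_2 = [[7, 2, -3]]^T. Check: (A + 4I) v_2 = [[0, 0, 0]]^T = 0.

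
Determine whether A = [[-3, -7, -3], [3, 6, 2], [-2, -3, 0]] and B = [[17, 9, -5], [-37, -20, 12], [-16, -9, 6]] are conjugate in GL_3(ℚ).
Two matrices over a field are similar if and only if they have the same invariant factors.

Both A and B have characteristic polynomial (x - 1)^3 and minimal polynomial (x - 1)^3. Computing further, both have invariant factors (x - 1)^3. Hence A and B are similar.

Yes.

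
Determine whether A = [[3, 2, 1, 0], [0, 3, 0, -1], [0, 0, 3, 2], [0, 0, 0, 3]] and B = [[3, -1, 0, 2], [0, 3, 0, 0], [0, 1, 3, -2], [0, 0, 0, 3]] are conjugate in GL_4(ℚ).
Both have characteristic polynomial (x - 3)^4 and minimal polynomial (x - 3)^2. But rank(A - 3I) = 2 for A while rank(B - 3I) = 1 for B, so the number of Jordan blocks at λ = 3 differs. A and B are not similar.

No.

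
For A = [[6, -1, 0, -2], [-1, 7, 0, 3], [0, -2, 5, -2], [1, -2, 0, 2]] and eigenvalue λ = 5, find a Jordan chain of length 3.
v_1 = [[0, 0, -1, 1]]^T, v_2 = [[-2, 3, -2, -3]]^T, v_3 = [[1, -1, 0, 1]]^T

We seek v_1 ∈ ker((A - 5I)^3) \ ker((A - 5I)^2), then set v_{i+1} = (A - 5I) v_i.

One such chain is v_1 = [[0, 0, -1, 1]]^T, v_2 = [[-2, 3, -2, -3]]^T, v_3 = [[1, -1, 0, 1]]^T. Check: (A - 5I) v_3 = [[0, 0, 0, 0]]^T = 0.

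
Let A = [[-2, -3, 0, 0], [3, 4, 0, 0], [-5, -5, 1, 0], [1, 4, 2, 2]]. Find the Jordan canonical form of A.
J = [[1, 1, 0, 0], [0, 1, 0, 0], [0, 0, 1, 0], [0, 0, 0, 2]]

The characteristic polynomial is det(xI - A) = (x - 2)(x - 1)^3, so the eigenvalues are 1 (algebraic multiplicity 3), 2 (algebraic multiplicity 1).

For λ = 1: rank(A - I) = 2, rank((A - I)^2) = 1. The eigenspace has dimension 4 - 2 = 2, so there are 2 Jordan blocks; the rank sequence gives block sizes [2, 1].

For λ = 2: algebraic multiplicity 1 gives one 1×1 block.

Assembling the blocks gives the Jordan form J above.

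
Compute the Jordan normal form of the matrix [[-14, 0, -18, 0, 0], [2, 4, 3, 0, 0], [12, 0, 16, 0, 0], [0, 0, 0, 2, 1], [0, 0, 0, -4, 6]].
The characteristic polynomial is det(xI - A) = (x - 4)^4(x + 2), so the eigenvalues are -2 (algebraic multiplicity 1), 4 (algebraic multiplicity 4).

For λ = -2: algebraic multiplicity 1 gives one 1×1 block.

For λ = 4: rank(A - 4I) = 3, rank((A - 4I)^2) = 1. The eigenspace has dimension 5 - 3 = 2, so there are 2 Jordan blocks; the rank sequence gives block sizes [2, 2].

Assembling the blocks gives the Jordan form J above.

J = [[-2, 0, 0, 0, 0], [0, 4, 1, 0, 0], [0, 0, 4, 0, 0], [0, 0, 0, 4, 1], [0, 0, 0, 0, 4]]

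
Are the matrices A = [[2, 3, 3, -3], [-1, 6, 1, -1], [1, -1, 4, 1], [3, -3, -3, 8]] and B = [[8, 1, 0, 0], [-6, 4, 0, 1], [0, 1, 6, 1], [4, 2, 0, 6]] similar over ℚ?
trace(A) = 20 but trace(B) = 24. The trace is a similarity invariant, so A and B are not similar.

No.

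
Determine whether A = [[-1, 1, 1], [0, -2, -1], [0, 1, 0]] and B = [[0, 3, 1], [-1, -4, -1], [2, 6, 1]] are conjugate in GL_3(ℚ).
Two matrices over a field are similar if and only if they have the same invariant factors.

Both A and B have characteristic polynomial (x + 1)^3 and minimal polynomial (x + 1)^2. Computing further, both have invariant factors x + 1, (x + 1)^2. Hence A and B are similar.

Yes.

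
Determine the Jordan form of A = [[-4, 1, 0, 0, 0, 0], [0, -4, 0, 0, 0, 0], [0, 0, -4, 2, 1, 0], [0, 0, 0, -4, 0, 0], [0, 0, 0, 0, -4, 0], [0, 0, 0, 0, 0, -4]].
J = [[-4, 1, 0, 0, 0, 0], [0, -4, 0, 0, 0, 0], [0, 0, -4, 1, 0, 0], [0, 0, 0, -4, 0, 0], [0, 0, 0, 0, -4, 0], [0, 0, 0, 0, 0, -4]]

The characteristic polynomial is det(xI - A) = (x + 4)^6, so the eigenvalues are -4 (algebraic multiplicity 6).

For λ = -4: rank(A + 4I) = 2, rank((A + 4I)^2) = 0. The eigenspace has dimension 6 - 2 = 4, so there are 4 Jordan blocks; the rank sequence gives block sizes [2, 2, 1, 1].

Assembling the blocks gives the Jordan form J above.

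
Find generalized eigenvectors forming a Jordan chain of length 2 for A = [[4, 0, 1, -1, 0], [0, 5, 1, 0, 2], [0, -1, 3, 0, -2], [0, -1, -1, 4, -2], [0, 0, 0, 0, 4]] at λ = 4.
v_1 = [[1, 1, 0, 0, 0]]^T, v_2 = [[0, 1, -1, -1, 0]]^T

We seek v_1 ∈ ker((A - 4I)^2) \ ker(A - 4I), then set v_{i+1} = (A - 4I) v_i.

One such chain is v_1 = [[1, 1, 0, 0, 0]]^T, v_2 = [[0, 1, -1, -1, 0]]^T. Check: (A - 4I) v_2 = [[0, 0, 0, 0, 0]]^T = 0.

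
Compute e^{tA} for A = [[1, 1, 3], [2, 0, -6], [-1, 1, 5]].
A has Jordan form J = [[2, 1, 0], [0, 2, 0], [0, 0, 2]] with A = PJP^{-1}, so e^{tA} = P e^{tJ} P^{-1}.

For a Jordan block J_k(λ), e^{tJ_k(λ)} = e^{λt} · (I + tN + t^2 N^2/2! + ... + t^{k-1} N^{k-1}/(k-1)!) where N is the nilpotent superdiagonal part.

Assembling the blocks and conjugating back gives the entries of e^{tA} as shown above.

e^{tA} = [[(1 - t)*e^{2*t}, t*e^{2*t}, 3*t*e^{2*t}], [2*t*e^{2*t}, (1 - 2*t)*e^{2*t}, -6*t*e^{2*t}], [-t*e^{2*t}, t*e^{2*t}, (3*t + 1)*e^{2*t}]]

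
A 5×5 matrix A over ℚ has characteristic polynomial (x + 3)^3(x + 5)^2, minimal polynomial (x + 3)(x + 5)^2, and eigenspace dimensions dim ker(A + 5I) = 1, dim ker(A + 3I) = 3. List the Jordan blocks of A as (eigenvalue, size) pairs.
λ = -5: algebraic multiplicity 2 (exponent in χ_A), largest block size 2 (exponent in m_A), 1 block (geometric multiplicity). This forces block sizes [2].
λ = -3: algebraic multiplicity 3 (exponent in χ_A), largest block size 1 (exponent in m_A), 3 blocks (geometric multiplicity). These force block sizes [1, 1, 1].

Jordan blocks: (-5, 2), (-3, 1), (-3, 1), (-3, 1)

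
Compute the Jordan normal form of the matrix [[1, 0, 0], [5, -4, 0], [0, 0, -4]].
J = [[-4, 0, 0], [0, -4, 0], [0, 0, 1]]

The characteristic polynomial is det(xI - A) = (x - 1)(x + 4)^2, so the eigenvalues are -4 (algebraic multiplicity 2), 1 (algebraic multiplicity 1).

For λ = -4: rank(A + 4I) = 1. The eigenspace has dimension 3 - 1 = 2, so there are 2 Jordan blocks; the rank sequence gives block sizes [1, 1].

For λ = 1: algebraic multiplicity 1 gives one 1×1 block.

Assembling the blocks gives the Jordan form J above.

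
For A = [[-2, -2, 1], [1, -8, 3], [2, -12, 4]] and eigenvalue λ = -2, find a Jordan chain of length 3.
v_1 = [[-4, 3, 7]]^T, v_2 = [[1, -1, -2]]^T, v_3 = [[0, 1, 2]]^T

We seek v_1 ∈ ker((A + 2I)^3) \ ker((A + 2I)^2), then set v_{i+1} = (A + 2I) v_i.

One such chain is v_1 = [[-4, 3, 7]]^T, v_2 = [[1, -1, -2]]^T, v_3 = [[0, 1, 2]]^T. Check: (A + 2I) v_3 = [[0, 0, 0]]^T = 0.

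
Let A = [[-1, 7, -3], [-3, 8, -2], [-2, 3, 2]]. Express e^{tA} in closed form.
A has Jordan form J = [[3, 1, 0], [0, 3, 1], [0, 0, 3]] with A = PJP^{-1}, so e^{tA} = P e^{tJ} P^{-1}.

For a Jordan block J_k(λ), e^{tJ_k(λ)} = e^{λt} · (I + tN + t^2 N^2/2! + ... + t^{k-1} N^{k-1}/(k-1)!) where N is the nilpotent superdiagonal part.

Assembling the blocks and conjugating back gives the entries of e^{tA} as shown above.

e^{tA} = [[(t^2 - 8*t + 2)*e^{3*t}/2, t*(7 - t)*e^{3*t}, t*(t - 6)*e^{3*t}/2], [t*(t - 6)*e^{3*t}/2, (-t^2 + 5*t + 1)*e^{3*t}, t*(t - 4)*e^{3*t}/2], [t*(t - 4)*e^{3*t}/2, t*(3 - t)*e^{3*t}, (t^2/2 - t + 1)*e^{3*t}]]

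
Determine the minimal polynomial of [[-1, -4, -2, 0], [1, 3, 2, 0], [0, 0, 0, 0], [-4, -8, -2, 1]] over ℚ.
m_A(x) = x(x - 1)^2

The characteristic polynomial factors as x(x - 1)^3. The minimal polynomial is ∏(x - λ)^{k_λ} where k_λ is the size of the largest Jordan block at λ.

For λ = 0: rank(A) = 3, and the largest Jordan block has size 1 (the smallest k with rank(A^k) = rank(A^(k+1))).
For λ = 1: rank(A - I) = 2, and the largest Jordan block has size 2 (the smallest k with rank((A - I)^k) = rank((A - I)^(k+1))).

So m_A(x) = x(x - 1)^2.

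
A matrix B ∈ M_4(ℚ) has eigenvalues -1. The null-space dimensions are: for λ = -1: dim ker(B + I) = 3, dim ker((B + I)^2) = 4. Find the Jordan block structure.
λ = -1: successive nullity increments [3, 1] count blocks of size ≥ k; block sizes are [2, 1, 1].

Jordan blocks: (-1, 2), (-1, 1), (-1, 1)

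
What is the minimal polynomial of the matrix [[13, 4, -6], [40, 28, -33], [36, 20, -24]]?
m_A(x) = (x - 6)^2(x - 5)

The characteristic polynomial factors as (x - 6)^2(x - 5). The minimal polynomial is ∏(x - λ)^{k_λ} where k_λ is the size of the largest Jordan block at λ.

For λ = 5: rank(A - 5I) = 2, and the largest Jordan block has size 1 (the smallest k with rank((A - 5I)^k) = rank((A - 5I)^(k+1))).
For λ = 6: rank(A - 6I) = 2, and the largest Jordan block has size 2 (the smallest k with rank((A - 6I)^k) = rank((A - 6I)^(k+1))).

So m_A(x) = (x - 6)^2(x - 5).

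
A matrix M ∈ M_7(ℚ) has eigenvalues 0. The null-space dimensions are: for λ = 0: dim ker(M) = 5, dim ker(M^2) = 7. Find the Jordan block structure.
λ = 0: successive nullity increments [5, 2] count blocks of size ≥ k; block sizes are [2, 2, 1, 1, 1].

Jordan blocks: (0, 2), (0, 2), (0, 1), (0, 1), (0, 1)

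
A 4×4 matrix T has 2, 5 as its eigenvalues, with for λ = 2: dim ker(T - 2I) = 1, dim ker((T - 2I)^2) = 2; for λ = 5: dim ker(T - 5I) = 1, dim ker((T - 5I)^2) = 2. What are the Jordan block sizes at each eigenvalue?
Jordan blocks: (2, 2), (5, 2)

λ = 2: successive nullity increments [1, 1] count blocks of size ≥ k; block sizes are [2].
λ = 5: successive nullity increments [1, 1] count blocks of size ≥ k; block sizes are [2].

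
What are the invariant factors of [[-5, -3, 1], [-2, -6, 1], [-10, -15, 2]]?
The Jordan structure of A has elementary divisors (x + 3)^2, (x + 3). Arranging the block sizes at each eigenvalue in decreasing order and taking row products gives the invariant factors.

Invariant factors (smallest first, each dividing the next): x + 3, (x + 3)^2.

Check: the last factor (x + 3)^2 is the minimal polynomial, and the product (x + 3)^3 is the characteristic polynomial.

x + 3, (x + 3)^2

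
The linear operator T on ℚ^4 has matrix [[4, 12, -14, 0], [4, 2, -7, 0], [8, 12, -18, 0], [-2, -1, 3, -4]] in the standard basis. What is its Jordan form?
J = [[-4, 1, 0, 0], [0, -4, 1, 0], [0, 0, -4, 0], [0, 0, 0, -4]]

The characteristic polynomial is det(xI - A) = (x + 4)^4, so the eigenvalues are -4 (algebraic multiplicity 4).

For λ = -4: rank(A + 4I) = 2, rank((A + 4I)^2) = 1, rank((A + 4I)^3) = 0. The eigenspace has dimension 4 - 2 = 2, so there are 2 Jordan blocks; the rank sequence gives block sizes [3, 1].

Assembling the blocks gives the Jordan form J above.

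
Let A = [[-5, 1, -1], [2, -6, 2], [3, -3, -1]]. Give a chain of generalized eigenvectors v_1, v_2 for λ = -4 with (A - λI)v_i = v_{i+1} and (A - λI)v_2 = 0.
We seek v_1 ∈ ker((A + 4I)^2) \ ker(A + 4I), then set v_{i+1} = (A + 4I) v_i.

One such chain is v_1 = [[-1, 3, 3]]^T, v_2 = [[1, -2, -3]]^T. Check: (A + 4I) v_2 = [[0, 0, 0]]^T = 0.

v_1 = [[-1, 3, 3]]^T, v_2 = [[1, -2, -3]]^T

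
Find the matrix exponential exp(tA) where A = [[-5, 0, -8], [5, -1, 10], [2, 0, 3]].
e^{tA} = [[(1 - 4*t)*e^{-t}, 0, -8*t*e^{-t}], [5*t*e^{-t}, e^{-t}, 10*t*e^{-t}], [2*t*e^{-t}, 0, (4*t + 1)*e^{-t}]]

A has Jordan form J = [[-1, 1, 0], [0, -1, 0], [0, 0, -1]] with A = PJP^{-1}, so e^{tA} = P e^{tJ} P^{-1}.

For a Jordan block J_k(λ), e^{tJ_k(λ)} = e^{λt} · (I + tN + t^2 N^2/2! + ... + t^{k-1} N^{k-1}/(k-1)!) where N is the nilpotent superdiagonal part.

Assembling the blocks and conjugating back gives the entries of e^{tA} as shown above.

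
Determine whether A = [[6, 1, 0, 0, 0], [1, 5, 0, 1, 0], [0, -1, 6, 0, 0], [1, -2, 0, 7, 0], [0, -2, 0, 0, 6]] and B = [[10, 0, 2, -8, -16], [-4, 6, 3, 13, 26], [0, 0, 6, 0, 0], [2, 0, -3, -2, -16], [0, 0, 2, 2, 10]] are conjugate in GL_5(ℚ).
Two matrices over a field are similar if and only if they have the same invariant factors.

Both A and B have characteristic polynomial (x - 6)^5 and minimal polynomial (x - 6)^3. Computing further, both have invariant factors x - 6, x - 6, (x - 6)^3. Hence A and B are similar.

Yes.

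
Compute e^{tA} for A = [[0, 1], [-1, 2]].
e^{tA} = [[(1 - t)*e^{t}, t*e^{t}], [-t*e^{t}, (t + 1)*e^{t}]]

A has Jordan form J = [[1, 1], [0, 1]] with A = PJP^{-1}, so e^{tA} = P e^{tJ} P^{-1}.

For a Jordan block J_k(λ), e^{tJ_k(λ)} = e^{λt} · (I + tN + t^2 N^2/2! + ... + t^{k-1} N^{k-1}/(k-1)!) where N is the nilpotent superdiagonal part.

Assembling the blocks and conjugating back gives the entries of e^{tA} as shown above.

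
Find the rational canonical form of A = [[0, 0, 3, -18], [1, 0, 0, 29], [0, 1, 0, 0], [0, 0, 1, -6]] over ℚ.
The invariant factors of A (the non-unit diagonal entries of the Smith normal form of xI - A over ℚ[x]) are x(x - 2)(x + 4)^2, each dividing the next. The characteristic polynomial is their product, x(x - 2)(x + 4)^2.

The rational canonical form is the block-diagonal matrix of companion matrices C(f_i):
R = [[0, 0, 0, 0], [1, 0, 0, 32], [0, 1, 0, 0], [0, 0, 1, -6]].

R = [[0, 0, 0, 0], [1, 0, 0, 32], [0, 1, 0, 0], [0, 0, 1, -6]]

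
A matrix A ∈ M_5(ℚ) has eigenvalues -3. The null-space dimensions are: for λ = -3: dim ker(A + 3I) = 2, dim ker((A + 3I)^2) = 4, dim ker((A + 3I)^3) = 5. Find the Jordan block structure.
λ = -3: successive nullity increments [2, 2, 1] count blocks of size ≥ k; block sizes are [3, 2].

Jordan blocks: (-3, 3), (-3, 2)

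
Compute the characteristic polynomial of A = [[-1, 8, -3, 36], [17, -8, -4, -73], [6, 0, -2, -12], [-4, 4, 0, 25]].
χ_A(x) = (x - 5)(x - 4)^2(x - 1)

xI - A = [[x + 1, -8, 3, -36], [-17, x + 8, 4, 73], [-6, 0, x + 2, 12], [4, -4, 0, x - 25]].

Expanding det(xI - A) along the first row:
det(xI - A) = + (x + 1)·det([[x + 8, 4, 73], [0, x + 2, 12], [-4, 0, x - 25]]) - (-8)·det([[-17, 4, 73], [-6, x + 2, 12], [4, 0, x - 25]]) + (3)·det([[-17, x + 8, 73], [-6, 0, 12], [4, -4, x - 25]]) - (-36)·det([[-17, x + 8, 4], [-6, 0, x + 2], [4, -4, 0]]).

Evaluating gives χ_A(x) = x^4 - 14x^3 + 69x^2 - 136x + 80 = (x - 5)(x - 4)^2(x - 1).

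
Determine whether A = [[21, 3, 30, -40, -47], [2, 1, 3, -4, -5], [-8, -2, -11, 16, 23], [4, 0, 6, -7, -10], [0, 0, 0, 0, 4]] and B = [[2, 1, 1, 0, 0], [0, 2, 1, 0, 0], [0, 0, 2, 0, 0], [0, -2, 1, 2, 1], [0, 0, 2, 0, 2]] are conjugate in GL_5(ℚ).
No.

trace(A) = 8 but trace(B) = 10. The trace is a similarity invariant, so A and B are not similar.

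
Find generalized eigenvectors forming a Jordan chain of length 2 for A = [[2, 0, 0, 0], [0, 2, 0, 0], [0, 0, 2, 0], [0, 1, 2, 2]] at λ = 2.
We seek v_1 ∈ ker((A - 2I)^2) \ ker(A - 2I), then set v_{i+1} = (A - 2I) v_i.

One such chain is v_1 = [[0, 1, 0, 0]]^T, v_2 = [[0, 0, 0, 1]]^T. Check: (A - 2I) v_2 = [[0, 0, 0, 0]]^T = 0.

v_1 = [[0, 1, 0, 0]]^T, v_2 = [[0, 0, 0, 1]]^T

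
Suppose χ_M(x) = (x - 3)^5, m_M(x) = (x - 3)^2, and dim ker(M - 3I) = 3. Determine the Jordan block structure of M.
Jordan blocks: (3, 2), (3, 2), (3, 1)

λ = 3: algebraic multiplicity 5 (exponent in χ_M), largest block size 2 (exponent in m_M), 3 blocks (geometric multiplicity). These force block sizes [2, 2, 1].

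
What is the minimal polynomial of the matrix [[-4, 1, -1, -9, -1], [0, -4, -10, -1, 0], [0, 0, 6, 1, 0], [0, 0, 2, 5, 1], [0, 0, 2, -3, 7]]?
The characteristic polynomial factors as (x - 6)^3(x + 4)^2. The minimal polynomial is ∏(x - λ)^{k_λ} where k_λ is the size of the largest Jordan block at λ.

For λ = -4: rank(A + 4I) = 4, and the largest Jordan block has size 2 (the smallest k with rank((A + 4I)^k) = rank((A + 4I)^(k+1))).
For λ = 6: rank(A - 6I) = 4, and the largest Jordan block has size 3 (the smallest k with rank((A - 6I)^k) = rank((A - 6I)^(k+1))).

So m_A(x) = (x - 6)^3(x + 4)^2.

m_A(x) = (x - 6)^3(x + 4)^2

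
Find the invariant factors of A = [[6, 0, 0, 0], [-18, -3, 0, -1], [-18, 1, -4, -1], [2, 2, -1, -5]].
(x - 6)(x + 4)^3

The Jordan structure of A has elementary divisors (x + 4)^3, (x - 6). Arranging the block sizes at each eigenvalue in decreasing order and taking row products gives the invariant factors.

Invariant factors (smallest first, each dividing the next): (x - 6)(x + 4)^3.

Check: the last factor (x - 6)(x + 4)^3 is the minimal polynomial, and the product (x - 6)(x + 4)^3 is the characteristic polynomial.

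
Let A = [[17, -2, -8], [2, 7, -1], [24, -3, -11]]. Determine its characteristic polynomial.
xI - A = [[x - 17, 2, 8], [-2, x - 7, 1], [-24, 3, x + 11]].

Expanding det(xI - A) along the first row:
det(xI - A) = + (x - 17)·det([[x - 7, 1], [3, x + 11]]) - (2)·det([[-2, 1], [-24, x + 11]]) + (8)·det([[-2, x - 7], [-24, 3]]).

Evaluating gives χ_A(x) = x^3 - 13x^2 + 48x - 36 = (x - 6)^2(x - 1).

χ_A(x) = (x - 6)^2(x - 1)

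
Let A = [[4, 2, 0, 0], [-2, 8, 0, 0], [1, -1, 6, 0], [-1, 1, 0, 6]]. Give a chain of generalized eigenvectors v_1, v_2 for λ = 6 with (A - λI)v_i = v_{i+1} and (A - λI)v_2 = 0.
v_1 = [[1, 2, -1, 2]]^T, v_2 = [[2, 2, -1, 1]]^T

We seek v_1 ∈ ker((A - 6I)^2) \ ker(A - 6I), then set v_{i+1} = (A - 6I) v_i.

One such chain is v_1 = [[1, 2, -1, 2]]^T, v_2 = [[2, 2, -1, 1]]^T. Check: (A - 6I) v_2 = [[0, 0, 0, 0]]^T = 0.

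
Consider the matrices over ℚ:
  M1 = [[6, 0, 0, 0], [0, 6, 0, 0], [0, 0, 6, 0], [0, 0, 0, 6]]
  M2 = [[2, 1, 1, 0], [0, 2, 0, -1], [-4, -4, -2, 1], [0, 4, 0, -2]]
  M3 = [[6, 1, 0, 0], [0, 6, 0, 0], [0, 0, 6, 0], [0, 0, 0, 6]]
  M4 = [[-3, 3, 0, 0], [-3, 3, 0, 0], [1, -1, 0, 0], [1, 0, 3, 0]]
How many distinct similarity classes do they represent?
3 classes: {M1}, {M2, M4}, {M3}

Characteristic polynomials: χ_{M1} = (x - 6)^4, χ_{M2} = x^4, χ_{M3} = (x - 6)^4, χ_{M4} = x^4.

{M1}: invariant factors x - 6, x - 6, x - 6, x - 6.

{M2, M4}: invariant factors x^2, x^2.

{M3}: invariant factors x - 6, x - 6, (x - 6)^2.

Matrices are similar if and only if their invariant-factor lists agree; the partition into similarity classes is {M1}, {M2, M4}, {M3}.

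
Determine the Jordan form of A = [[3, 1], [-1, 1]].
The characteristic polynomial is det(xI - A) = (x - 2)^2, so the eigenvalues are 2 (algebraic multiplicity 2).

For λ = 2: rank(A - 2I) = 1, rank((A - 2I)^2) = 0. The eigenspace has dimension 2 - 1 = 1, so there is 1 Jordan block; the rank sequence gives block sizes [2].

Assembling the blocks gives the Jordan form J above.

J = [[2, 1], [0, 2]]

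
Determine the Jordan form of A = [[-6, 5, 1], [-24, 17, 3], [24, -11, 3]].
The characteristic polynomial is det(xI - A) = (x - 6)^2(x - 2), so the eigenvalues are 2 (algebraic multiplicity 1), 6 (algebraic multiplicity 2).

For λ = 2: algebraic multiplicity 1 gives one 1×1 block.

For λ = 6: rank(A - 6I) = 2, rank((A - 6I)^2) = 1. The eigenspace has dimension 3 - 2 = 1, so there is 1 Jordan block; the rank sequence gives block sizes [2].

Assembling the blocks gives the Jordan form J above.

J = [[2, 0, 0], [0, 6, 1], [0, 0, 6]]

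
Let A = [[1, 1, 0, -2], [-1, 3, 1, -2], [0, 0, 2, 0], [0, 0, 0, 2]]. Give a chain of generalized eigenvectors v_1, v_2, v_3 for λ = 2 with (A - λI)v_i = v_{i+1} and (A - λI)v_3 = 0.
We seek v_1 ∈ ker((A - 2I)^3) \ ker((A - 2I)^2), then set v_{i+1} = (A - 2I) v_i.

One such chain is v_1 = [[-4, 0, 1, 2]]^T, v_2 = [[0, 1, 0, 0]]^T, v_3 = [[1, 1, 0, 0]]^T. Check: (A - 2I) v_3 = [[0, 0, 0, 0]]^T = 0.

v_1 = [[-4, 0, 1, 2]]^T, v_2 = [[0, 1, 0, 0]]^T, v_3 = [[1, 1, 0, 0]]^T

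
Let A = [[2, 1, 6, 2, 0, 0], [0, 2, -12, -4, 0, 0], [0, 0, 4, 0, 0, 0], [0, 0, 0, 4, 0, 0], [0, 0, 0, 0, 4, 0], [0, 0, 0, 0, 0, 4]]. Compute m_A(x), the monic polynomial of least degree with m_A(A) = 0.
The characteristic polynomial factors as (x - 4)^4(x - 2)^2. The minimal polynomial is ∏(x - λ)^{k_λ} where k_λ is the size of the largest Jordan block at λ.

For λ = 2: rank(A - 2I) = 5, and the largest Jordan block has size 2 (the smallest k with rank((A - 2I)^k) = rank((A - 2I)^(k+1))).
For λ = 4: rank(A - 4I) = 2, and the largest Jordan block has size 1 (the smallest k with rank((A - 4I)^k) = rank((A - 4I)^(k+1))).

So m_A(x) = (x - 4)(x - 2)^2.

m_A(x) = (x - 4)(x - 2)^2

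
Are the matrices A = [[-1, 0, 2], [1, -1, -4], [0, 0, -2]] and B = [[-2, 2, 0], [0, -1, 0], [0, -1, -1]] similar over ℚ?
Two matrices over a field are similar if and only if they have the same invariant factors.

Both A and B have characteristic polynomial (x + 1)^2(x + 2) and minimal polynomial (x + 1)^2(x + 2). Computing further, both have invariant factors (x + 1)^2(x + 2). Hence A and B are similar.

Yes.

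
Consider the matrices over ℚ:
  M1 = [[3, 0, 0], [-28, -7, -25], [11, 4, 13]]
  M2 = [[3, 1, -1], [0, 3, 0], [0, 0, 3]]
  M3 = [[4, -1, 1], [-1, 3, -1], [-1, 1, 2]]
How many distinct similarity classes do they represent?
2 classes: {M1, M3}, {M2}

Characteristic polynomials: χ_{M1} = (x - 3)^3, χ_{M2} = (x - 3)^3, χ_{M3} = (x - 3)^3.

{M1, M3}: invariant factors (x - 3)^3.

{M2}: invariant factors x - 3, (x - 3)^2.

Matrices are similar if and only if their invariant-factor lists agree; the partition into similarity classes is {M1, M3}, {M2}.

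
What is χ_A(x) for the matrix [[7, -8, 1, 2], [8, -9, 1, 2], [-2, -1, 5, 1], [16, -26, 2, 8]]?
xI - A = [[x - 7, 8, -1, -2], [-8, x + 9, -1, -2], [2, 1, x - 5, -1], [-16, 26, -2, x - 8]].

Expanding det(xI - A) along the first row:
det(xI - A) = + (x - 7)·det([[x + 9, -1, -2], [1, x - 5, -1], [26, -2, x - 8]]) - (8)·det([[-8, -1, -2], [2, x - 5, -1], [-16, -2, x - 8]]) + (-1)·det([[-8, x + 9, -2], [2, 1, -1], [-16, 26, x - 8]]) - (-2)·det([[-8, x + 9, -1], [2, 1, x - 5], [-16, 26, -2]]).

Evaluating gives χ_A(x) = x^4 - 11x^3 + 36x^2 - 16x - 64 = (x - 4)^3(x + 1).

χ_A(x) = (x - 4)^3(x + 1)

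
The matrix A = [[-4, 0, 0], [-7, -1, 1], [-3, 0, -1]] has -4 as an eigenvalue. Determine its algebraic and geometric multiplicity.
algebraic multiplicity 1, geometric multiplicity 1

The characteristic polynomial is (x + 1)^2(x + 4), so the factor x + 4 appears with exponent 1: the algebraic multiplicity is 1.

rank(A + 4I) = 2, so the eigenspace has dimension 3 - 2 = 1: the geometric multiplicity is 1.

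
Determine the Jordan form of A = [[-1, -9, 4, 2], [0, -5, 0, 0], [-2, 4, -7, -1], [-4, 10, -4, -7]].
The characteristic polynomial is det(xI - A) = (x + 5)^4, so the eigenvalues are -5 (algebraic multiplicity 4).

For λ = -5: rank(A + 5I) = 2, rank((A + 5I)^2) = 0. The eigenspace has dimension 4 - 2 = 2, so there are 2 Jordan blocks; the rank sequence gives block sizes [2, 2].

Assembling the blocks gives the Jordan form J above.

J = [[-5, 1, 0, 0], [0, -5, 0, 0], [0, 0, -5, 1], [0, 0, 0, -5]]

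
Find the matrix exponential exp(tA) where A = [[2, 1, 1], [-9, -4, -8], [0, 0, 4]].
e^{tA} = [[(3*t + 1)*e^{-t}, t*e^{-t}, t*e^{-t}], [-9*t*e^{-t}, (1 - 3*t)*e^{-t}, (-3*t - e^{5*t} + 1)*e^{-t}], [0, 0, e^{4*t}]]

A has Jordan form J = [[-1, 1, 0], [0, -1, 0], [0, 0, 4]] with A = PJP^{-1}, so e^{tA} = P e^{tJ} P^{-1}.

For a Jordan block J_k(λ), e^{tJ_k(λ)} = e^{λt} · (I + tN + t^2 N^2/2! + ... + t^{k-1} N^{k-1}/(k-1)!) where N is the nilpotent superdiagonal part.

Assembling the blocks and conjugating back gives the entries of e^{tA} as shown above.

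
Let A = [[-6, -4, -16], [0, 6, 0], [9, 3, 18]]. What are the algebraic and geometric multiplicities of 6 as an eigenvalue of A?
The characteristic polynomial is (x - 6)^3, so the factor x - 6 appears with exponent 3: the algebraic multiplicity is 3.

rank(A - 6I) = 1, so the eigenspace has dimension 3 - 1 = 2: the geometric multiplicity is 2.

Since 2 < 3, A is not diagonalizable.

algebraic multiplicity 3, geometric multiplicity 2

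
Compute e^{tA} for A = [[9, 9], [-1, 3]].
A has Jordan form J = [[6, 1], [0, 6]] with A = PJP^{-1}, so e^{tA} = P e^{tJ} P^{-1}.

For a Jordan block J_k(λ), e^{tJ_k(λ)} = e^{λt} · (I + tN + t^2 N^2/2! + ... + t^{k-1} N^{k-1}/(k-1)!) where N is the nilpotent superdiagonal part.

Assembling the blocks and conjugating back gives the entries of e^{tA} as shown above.

e^{tA} = [[(3*t + 1)*e^{6*t}, 9*t*e^{6*t}], [-t*e^{6*t}, (1 - 3*t)*e^{6*t}]]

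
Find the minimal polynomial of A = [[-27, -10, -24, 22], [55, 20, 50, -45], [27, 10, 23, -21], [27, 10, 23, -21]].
m_A(x) = x^3(x + 5)

The characteristic polynomial factors as x^3(x + 5). The minimal polynomial is ∏(x - λ)^{k_λ} where k_λ is the size of the largest Jordan block at λ.

For λ = -5: rank(A + 5I) = 3, and the largest Jordan block has size 1 (the smallest k with rank((A + 5I)^k) = rank((A + 5I)^(k+1))).
For λ = 0: rank(A) = 3, and the largest Jordan block has size 3 (the smallest k with rank(A^k) = rank(A^(k+1))).

So m_A(x) = x^3(x + 5).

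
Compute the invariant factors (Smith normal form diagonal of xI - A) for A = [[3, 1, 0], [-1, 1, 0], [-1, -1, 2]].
x - 2, (x - 2)^2

The Jordan structure of A has elementary divisors (x - 2)^2, (x - 2). Arranging the block sizes at each eigenvalue in decreasing order and taking row products gives the invariant factors.

Invariant factors (smallest first, each dividing the next): x - 2, (x - 2)^2.

Check: the last factor (x - 2)^2 is the minimal polynomial, and the product (x - 2)^3 is the characteristic polynomial.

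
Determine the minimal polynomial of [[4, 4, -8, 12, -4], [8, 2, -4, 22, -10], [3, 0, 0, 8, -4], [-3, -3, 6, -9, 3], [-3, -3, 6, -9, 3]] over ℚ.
The characteristic polynomial factors as x^5. The minimal polynomial is ∏(x - λ)^{k_λ} where k_λ is the size of the largest Jordan block at λ.

For λ = 0: rank(A) = 2, and the largest Jordan block has size 2 (the smallest k with rank(A^k) = rank(A^(k+1))).

So m_A(x) = x^2.

m_A(x) = x^2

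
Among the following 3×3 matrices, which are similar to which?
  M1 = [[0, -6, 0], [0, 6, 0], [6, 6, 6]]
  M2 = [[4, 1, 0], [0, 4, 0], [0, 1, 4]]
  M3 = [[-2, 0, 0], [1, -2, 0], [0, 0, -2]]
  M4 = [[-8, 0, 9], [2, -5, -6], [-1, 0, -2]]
Characteristic polynomials: χ_{M1} = x(x - 6)^2, χ_{M2} = (x - 4)^3, χ_{M3} = (x + 2)^3, χ_{M4} = (x + 5)^3.

{M1}: invariant factors x - 6, x(x - 6).

{M2}: invariant factors x - 4, (x - 4)^2.

{M3}: invariant factors x + 2, (x + 2)^2.

{M4}: invariant factors x + 5, (x + 5)^2.

Matrices are similar if and only if their invariant-factor lists agree; the partition into similarity classes is {M1}, {M2}, {M3}, {M4}.

4 classes: {M1}, {M2}, {M3}, {M4}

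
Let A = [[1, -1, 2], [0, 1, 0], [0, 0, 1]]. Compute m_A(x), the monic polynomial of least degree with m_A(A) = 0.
m_A(x) = (x - 1)^2

The characteristic polynomial factors as (x - 1)^3. The minimal polynomial is ∏(x - λ)^{k_λ} where k_λ is the size of the largest Jordan block at λ.

For λ = 1: rank(A - I) = 1, and the largest Jordan block has size 2 (the smallest k with rank((A - I)^k) = rank((A - I)^(k+1))).

So m_A(x) = (x - 1)^2.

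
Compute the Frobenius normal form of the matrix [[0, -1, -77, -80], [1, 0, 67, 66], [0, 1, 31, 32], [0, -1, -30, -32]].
R = [[0, 0, 0, -48], [1, 0, 0, 68], [0, 1, 0, 32], [0, 0, 1, -1]]

The invariant factors of A (the non-unit diagonal entries of the Smith normal form of xI - A over ℚ[x]) are (x - 6)(x + 4)(x^2 + 3x - 2), each dividing the next. The characteristic polynomial is their product, (x - 6)(x + 4)(x^2 + 3x - 2).

The rational canonical form is the block-diagonal matrix of companion matrices C(f_i):
R = [[0, 0, 0, -48], [1, 0, 0, 68], [0, 1, 0, 32], [0, 0, 1, -1]].

Note the characteristic polynomial does not split into linear factors over ℚ, so A has no Jordan form over ℚ; the rational canonical form exists over any field.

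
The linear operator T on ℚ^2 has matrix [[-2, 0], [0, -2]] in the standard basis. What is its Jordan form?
The characteristic polynomial is det(xI - A) = (x + 2)^2, so the eigenvalues are -2 (algebraic multiplicity 2).

For λ = -2: rank(A + 2I) = 0. The eigenspace has dimension 2 - 0 = 2, so there are 2 Jordan blocks; the rank sequence gives block sizes [1, 1].

Assembling the blocks gives the Jordan form J above.

J = [[-2, 0], [0, -2]]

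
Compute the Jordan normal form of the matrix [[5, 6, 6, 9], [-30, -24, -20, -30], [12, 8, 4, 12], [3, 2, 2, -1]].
J = [[-4, 1, 0, 0], [0, -4, 0, 0], [0, 0, -4, 0], [0, 0, 0, -4]]

The characteristic polynomial is det(xI - A) = (x + 4)^4, so the eigenvalues are -4 (algebraic multiplicity 4).

For λ = -4: rank(A + 4I) = 1, rank((A + 4I)^2) = 0. The eigenspace has dimension 4 - 1 = 3, so there are 3 Jordan blocks; the rank sequence gives block sizes [2, 1, 1].

Assembling the blocks gives the Jordan form J above.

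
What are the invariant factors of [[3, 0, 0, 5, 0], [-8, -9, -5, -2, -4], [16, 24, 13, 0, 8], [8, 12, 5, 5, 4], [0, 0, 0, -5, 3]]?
The Jordan structure of A has elementary divisors (x - 3)^3, (x - 3), (x - 3). Arranging the block sizes at each eigenvalue in decreasing order and taking row products gives the invariant factors.

Invariant factors (smallest first, each dividing the next): x - 3, x - 3, (x - 3)^3.

Check: the last factor (x - 3)^3 is the minimal polynomial, and the product (x - 3)^5 is the characteristic polynomial.

x - 3, x - 3, (x - 3)^3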